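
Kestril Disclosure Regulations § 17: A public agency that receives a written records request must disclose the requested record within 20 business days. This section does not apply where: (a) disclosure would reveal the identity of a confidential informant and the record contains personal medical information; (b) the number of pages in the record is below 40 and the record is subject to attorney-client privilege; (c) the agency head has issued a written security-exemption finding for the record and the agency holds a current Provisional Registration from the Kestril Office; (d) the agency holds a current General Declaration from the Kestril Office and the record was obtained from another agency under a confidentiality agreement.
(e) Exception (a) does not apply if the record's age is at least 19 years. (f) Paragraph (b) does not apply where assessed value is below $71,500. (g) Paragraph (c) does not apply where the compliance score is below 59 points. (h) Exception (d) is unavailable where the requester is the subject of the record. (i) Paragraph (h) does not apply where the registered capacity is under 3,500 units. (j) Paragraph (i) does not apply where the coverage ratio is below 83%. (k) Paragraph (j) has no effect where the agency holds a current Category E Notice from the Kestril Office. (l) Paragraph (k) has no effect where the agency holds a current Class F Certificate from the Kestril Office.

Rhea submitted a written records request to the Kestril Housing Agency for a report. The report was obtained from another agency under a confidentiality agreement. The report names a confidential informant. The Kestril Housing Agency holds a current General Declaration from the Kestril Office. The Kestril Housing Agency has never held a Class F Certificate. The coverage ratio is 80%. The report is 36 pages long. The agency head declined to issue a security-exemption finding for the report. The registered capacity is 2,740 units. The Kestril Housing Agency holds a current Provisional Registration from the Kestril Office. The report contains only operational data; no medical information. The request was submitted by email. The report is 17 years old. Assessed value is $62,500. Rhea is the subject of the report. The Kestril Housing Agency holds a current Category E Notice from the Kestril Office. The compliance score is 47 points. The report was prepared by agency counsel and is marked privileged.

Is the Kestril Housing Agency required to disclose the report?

Exception (a) does not apply: the report contains only operational data.
Exception (b)'s conditions are all satisfied: the number of pages in the record is 36, below the 40 limit; the report is privileged. However, paragraph (f) must be considered: (f) operates against (b): assessed value is $62,500, below the $71,500 limit. So (b) is unavailable.
Exception (c) requires that the agency head has issued a written security-exemption finding for the record; but the agency head declined to issue a security-exemption finding, so (c) is unavailable.
Exception (d)'s conditions are all satisfied: a current General Declaration is held; the report was obtained under a confidentiality agreement. Applying paragraphs (h)–(l): (h) would limit (d) — Rhea is the subject of the report — but (i) sets (h) aside: (i) is triggered — the registered capacity is 2,740 units, under the 3,500 units limit. (j) is triggered (the coverage ratio is 80%, below the 83% limit), but is displaced by (k): (k) operates — a current Category E Notice is held. (l), which would lift (k), is not triggered — the Class F Certificate is not current. Exception (d) stands.

No — exception (d) applies; the Kestril Housing Agency is not required to disclose the report.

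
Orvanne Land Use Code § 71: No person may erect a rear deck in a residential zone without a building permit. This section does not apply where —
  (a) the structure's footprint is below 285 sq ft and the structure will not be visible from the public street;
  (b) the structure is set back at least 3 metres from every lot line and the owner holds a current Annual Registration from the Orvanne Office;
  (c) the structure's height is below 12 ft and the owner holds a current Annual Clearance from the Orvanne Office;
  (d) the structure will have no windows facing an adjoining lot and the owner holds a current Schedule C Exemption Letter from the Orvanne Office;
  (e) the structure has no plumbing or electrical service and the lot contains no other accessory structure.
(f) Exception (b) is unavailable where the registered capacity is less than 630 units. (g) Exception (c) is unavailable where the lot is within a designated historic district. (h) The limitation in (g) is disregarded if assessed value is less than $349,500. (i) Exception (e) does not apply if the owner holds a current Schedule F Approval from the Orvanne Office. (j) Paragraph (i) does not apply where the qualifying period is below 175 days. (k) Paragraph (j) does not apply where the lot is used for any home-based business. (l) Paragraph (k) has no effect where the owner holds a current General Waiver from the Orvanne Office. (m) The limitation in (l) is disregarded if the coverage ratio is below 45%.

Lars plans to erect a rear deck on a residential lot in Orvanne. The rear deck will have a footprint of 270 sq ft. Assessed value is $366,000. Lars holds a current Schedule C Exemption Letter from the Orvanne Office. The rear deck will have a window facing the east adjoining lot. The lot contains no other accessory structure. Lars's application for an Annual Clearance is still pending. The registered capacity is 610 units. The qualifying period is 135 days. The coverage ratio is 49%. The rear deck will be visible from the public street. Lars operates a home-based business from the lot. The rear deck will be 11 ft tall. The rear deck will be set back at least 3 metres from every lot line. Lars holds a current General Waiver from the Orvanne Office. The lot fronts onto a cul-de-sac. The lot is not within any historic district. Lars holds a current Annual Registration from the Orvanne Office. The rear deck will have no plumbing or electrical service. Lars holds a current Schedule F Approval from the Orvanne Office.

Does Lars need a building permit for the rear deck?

Exception (a) requires that the structure will not be visible from the public street; but the structure will be visible from the street, so (a) is unavailable.
Exception (b): the setback is at least 3 m on every side; a current Annual Registration is held — every condition holds. Turning to paragraph (f): (f) is engaged — the registered capacity is 610 units, less than the 630 units limit. (b) is therefore removed.
Exception (c) requires that the owner holds a current Annual Clearance from the Orvanne Office; but there is no Annual Clearance in force, so (c) is unavailable.
Exception (d) fails — a window faces an adjoining lot.
Exception (e)'s conditions are all satisfied: there is no plumbing or electrical service; the lot has no other accessory structure. Under paragraphs (i)–(m): (i) would limit (e) — a current Schedule F Approval is held — but (j) sets (i) aside: (j) operates against (i): the qualifying period is 135 days, below the 175 days limit. (k) would limit (j) — a home-based business operates on the lot — but (l) sets (k) aside: (l) is engaged — a current General Waiver is held. (m), which would lift (l), is not engaged — the coverage ratio is 49%, not below 45%. Exception (e) stands.

No — exception (e) applies; Lars does not need a building permit.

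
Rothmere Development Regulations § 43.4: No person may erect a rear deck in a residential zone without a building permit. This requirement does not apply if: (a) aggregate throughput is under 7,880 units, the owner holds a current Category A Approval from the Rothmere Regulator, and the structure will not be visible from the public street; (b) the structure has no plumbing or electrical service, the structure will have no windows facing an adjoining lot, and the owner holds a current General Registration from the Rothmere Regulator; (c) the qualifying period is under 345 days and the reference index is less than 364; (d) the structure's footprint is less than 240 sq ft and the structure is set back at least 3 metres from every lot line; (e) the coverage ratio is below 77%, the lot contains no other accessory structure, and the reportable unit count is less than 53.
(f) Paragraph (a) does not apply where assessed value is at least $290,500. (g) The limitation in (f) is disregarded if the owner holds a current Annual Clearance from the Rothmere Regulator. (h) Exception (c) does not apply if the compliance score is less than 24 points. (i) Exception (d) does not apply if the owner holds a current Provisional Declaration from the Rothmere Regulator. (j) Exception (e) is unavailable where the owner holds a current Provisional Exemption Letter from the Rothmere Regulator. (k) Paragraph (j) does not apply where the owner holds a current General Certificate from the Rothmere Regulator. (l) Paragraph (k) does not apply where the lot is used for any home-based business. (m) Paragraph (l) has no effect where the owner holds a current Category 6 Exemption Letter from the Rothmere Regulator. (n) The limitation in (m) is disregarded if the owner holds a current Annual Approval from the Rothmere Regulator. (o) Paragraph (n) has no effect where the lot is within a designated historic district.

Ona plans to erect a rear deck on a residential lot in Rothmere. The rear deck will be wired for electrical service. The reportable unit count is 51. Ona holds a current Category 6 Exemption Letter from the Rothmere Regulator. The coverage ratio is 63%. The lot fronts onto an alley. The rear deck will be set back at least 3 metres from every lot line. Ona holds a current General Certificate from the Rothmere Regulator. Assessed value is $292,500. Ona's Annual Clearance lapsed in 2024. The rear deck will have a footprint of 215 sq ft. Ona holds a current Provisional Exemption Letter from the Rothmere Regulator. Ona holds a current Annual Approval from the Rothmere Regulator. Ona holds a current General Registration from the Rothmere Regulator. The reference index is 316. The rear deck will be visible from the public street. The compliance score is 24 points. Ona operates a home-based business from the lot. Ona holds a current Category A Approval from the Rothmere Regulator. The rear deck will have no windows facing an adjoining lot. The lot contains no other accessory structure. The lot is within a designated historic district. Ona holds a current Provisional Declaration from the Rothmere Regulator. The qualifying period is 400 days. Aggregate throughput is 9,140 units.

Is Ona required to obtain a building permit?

No — exception (e) applies; Ona does not need a building permit.

Exception (a) requires that aggregate throughput is under 7,880 units; but aggregate throughput is 9,140 units, not under 7,880 units, so (a) is unavailable.
Exception (b) does not apply: electrical service is planned.
Exception (c) requires that the qualifying period is under 345 days; but the qualifying period is 400 days, not under 345 days, so (c) is unavailable.
Exception (d) is satisfied on its face — the structure's footprint is 215 sq ft, less than the 240 sq ft limit; the setback is at least 3 m on every side. Turning to paragraph (i): (i) operates against (d): a current Provisional Declaration is held. Exception (d) does not apply.
All of (e)'s requirements are met (the coverage ratio is 63%, below the 77% limit; the lot has no other accessory structure; the reportable unit count is 51, less than the 53 limit). As to paragraphs (j)–(o): (j) operates (a current Provisional Exemption Letter is held), but is overridden by (k): (k) operates — a current General Certificate is held. (l) operates (a home-based business operates on the lot), but is overridden by (m): (m) is engaged — a current Category 6 Exemption Letter is held. (n) would limit (m) — a current Annual Approval is held — but (o) sets (n) aside: (o) operates — the lot is in a historic district. Exception (e) stands.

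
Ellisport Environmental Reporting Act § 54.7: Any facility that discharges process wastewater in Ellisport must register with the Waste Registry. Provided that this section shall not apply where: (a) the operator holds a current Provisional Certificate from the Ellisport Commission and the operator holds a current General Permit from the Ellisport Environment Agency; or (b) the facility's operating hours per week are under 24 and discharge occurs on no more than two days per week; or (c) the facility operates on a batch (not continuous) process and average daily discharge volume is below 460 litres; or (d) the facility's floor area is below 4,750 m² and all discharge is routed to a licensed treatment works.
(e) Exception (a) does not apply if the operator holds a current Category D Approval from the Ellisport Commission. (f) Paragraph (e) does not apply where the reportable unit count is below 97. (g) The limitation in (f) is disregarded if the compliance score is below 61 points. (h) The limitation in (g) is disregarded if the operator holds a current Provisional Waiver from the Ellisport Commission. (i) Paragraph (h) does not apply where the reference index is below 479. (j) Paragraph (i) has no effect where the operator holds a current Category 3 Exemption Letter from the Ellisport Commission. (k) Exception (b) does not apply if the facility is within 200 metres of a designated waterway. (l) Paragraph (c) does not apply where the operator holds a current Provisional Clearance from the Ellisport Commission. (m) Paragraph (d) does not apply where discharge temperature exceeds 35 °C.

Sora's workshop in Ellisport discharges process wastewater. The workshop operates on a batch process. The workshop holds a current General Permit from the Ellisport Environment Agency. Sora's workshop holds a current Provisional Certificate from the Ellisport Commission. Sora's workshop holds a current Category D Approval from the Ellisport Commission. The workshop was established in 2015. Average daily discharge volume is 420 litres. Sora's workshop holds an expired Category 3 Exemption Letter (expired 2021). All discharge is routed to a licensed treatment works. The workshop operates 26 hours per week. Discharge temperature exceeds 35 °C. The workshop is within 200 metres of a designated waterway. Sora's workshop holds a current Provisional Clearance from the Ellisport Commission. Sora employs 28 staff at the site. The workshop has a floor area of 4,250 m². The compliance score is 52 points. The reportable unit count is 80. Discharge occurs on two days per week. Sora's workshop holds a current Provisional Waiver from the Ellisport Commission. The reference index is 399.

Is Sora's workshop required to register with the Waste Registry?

Yes — Sora's workshop must register with the Waste Registry.

Exception (a)'s conditions are all satisfied: a current Provisional Certificate is held; a current General Permit is held. Turning to paragraphs (e)–(j): (e) operates against (a): a current Category D Approval is held. (f) would limit (e) — the reportable unit count is 80, below the 97 limit — but (g) sets (f) aside: (g) operates against (f): the compliance score is 52 points, below the 61 points limit. (h) would limit (g) — a current Provisional Waiver is held — but (i) sets (h) aside: (i) operates — the reference index is 399, below the 479 limit. (j) is not triggered (there is no Category 3 Exemption Letter in force), so (i) stands. Exception (a) does not apply.
Exception (b) does not apply: the facility's operating hours per week are 26, not under 24.
All of (c)'s requirements are met (the facility operates on a batch process; average daily discharge volume is 420 litres, below the 460 litres limit). However, paragraph (l) must be considered: (l) applies — a current Provisional Clearance is held. (c) is therefore removed.
All of (d)'s requirements are met (the facility's floor area is 4,250 m², below the 4,750 m² limit; discharge is routed to a licensed treatment works). However, paragraph (m) must be considered: (m) operates against (d): discharge temperature exceeds 35 °C. (d) is therefore removed.
None of the exceptions is available; § 54.7 applies in full.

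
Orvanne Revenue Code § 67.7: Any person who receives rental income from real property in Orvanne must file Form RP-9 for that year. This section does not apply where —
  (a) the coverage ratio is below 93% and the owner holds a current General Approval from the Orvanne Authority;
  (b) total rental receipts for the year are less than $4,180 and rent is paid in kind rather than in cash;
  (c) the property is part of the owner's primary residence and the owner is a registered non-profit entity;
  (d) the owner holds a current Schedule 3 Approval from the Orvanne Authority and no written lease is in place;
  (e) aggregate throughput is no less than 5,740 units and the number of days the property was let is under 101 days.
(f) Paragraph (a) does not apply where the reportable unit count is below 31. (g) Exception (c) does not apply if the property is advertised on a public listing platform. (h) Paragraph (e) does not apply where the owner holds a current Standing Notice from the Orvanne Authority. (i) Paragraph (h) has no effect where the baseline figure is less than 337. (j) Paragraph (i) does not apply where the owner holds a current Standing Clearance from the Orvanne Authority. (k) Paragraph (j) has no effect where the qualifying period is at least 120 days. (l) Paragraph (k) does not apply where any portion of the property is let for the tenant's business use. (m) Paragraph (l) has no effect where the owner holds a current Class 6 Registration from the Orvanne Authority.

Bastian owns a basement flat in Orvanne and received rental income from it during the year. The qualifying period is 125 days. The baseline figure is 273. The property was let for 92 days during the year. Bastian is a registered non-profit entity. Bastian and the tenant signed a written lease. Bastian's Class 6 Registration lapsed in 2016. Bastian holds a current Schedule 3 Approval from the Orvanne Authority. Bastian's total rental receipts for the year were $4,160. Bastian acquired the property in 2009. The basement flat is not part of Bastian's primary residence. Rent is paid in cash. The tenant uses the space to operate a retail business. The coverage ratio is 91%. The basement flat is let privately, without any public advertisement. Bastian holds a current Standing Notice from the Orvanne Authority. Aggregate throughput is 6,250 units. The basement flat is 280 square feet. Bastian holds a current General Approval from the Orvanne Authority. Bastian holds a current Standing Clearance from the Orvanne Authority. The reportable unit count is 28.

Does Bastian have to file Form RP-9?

All of (a)'s requirements are met (the coverage ratio is 91%, below the 93% limit; a current General Approval is held). But applying paragraph (f): (f) is engaged — the reportable unit count is 28, below the 31 limit. So (a) is unavailable.
Exception (b) fails — rent is paid in cash.
Exception (c) requires that the property is part of the owner's primary residence; but the basement flat is not part of the primary residence, so (c) is unavailable.
Exception (d) does not apply: a written lease is in place.
Exception (e)'s conditions are all satisfied: aggregate throughput is 6,250 units, meeting the 5,740 units threshold; the number of days the property was let is 92 days, under the 101 days limit. But: (h) is engaged — a current Standing Notice is held. (i) is triggered (the baseline figure is 273, less than the 337 limit), but is itself disapplied by (j): (j) operates against (i): a current Standing Clearance is held. (k) is engaged (the qualifying period is 125 days, meeting the 120 days threshold), but is itself disapplied by (l): (l) operates against (k): the space is let for business use. (m) is not engaged (the Class 6 Registration is not current), so (l) stands. Exception (e) does not apply.
Every exception is unavailable, so the rule governs.

Yes — Bastian must file Form RP-9.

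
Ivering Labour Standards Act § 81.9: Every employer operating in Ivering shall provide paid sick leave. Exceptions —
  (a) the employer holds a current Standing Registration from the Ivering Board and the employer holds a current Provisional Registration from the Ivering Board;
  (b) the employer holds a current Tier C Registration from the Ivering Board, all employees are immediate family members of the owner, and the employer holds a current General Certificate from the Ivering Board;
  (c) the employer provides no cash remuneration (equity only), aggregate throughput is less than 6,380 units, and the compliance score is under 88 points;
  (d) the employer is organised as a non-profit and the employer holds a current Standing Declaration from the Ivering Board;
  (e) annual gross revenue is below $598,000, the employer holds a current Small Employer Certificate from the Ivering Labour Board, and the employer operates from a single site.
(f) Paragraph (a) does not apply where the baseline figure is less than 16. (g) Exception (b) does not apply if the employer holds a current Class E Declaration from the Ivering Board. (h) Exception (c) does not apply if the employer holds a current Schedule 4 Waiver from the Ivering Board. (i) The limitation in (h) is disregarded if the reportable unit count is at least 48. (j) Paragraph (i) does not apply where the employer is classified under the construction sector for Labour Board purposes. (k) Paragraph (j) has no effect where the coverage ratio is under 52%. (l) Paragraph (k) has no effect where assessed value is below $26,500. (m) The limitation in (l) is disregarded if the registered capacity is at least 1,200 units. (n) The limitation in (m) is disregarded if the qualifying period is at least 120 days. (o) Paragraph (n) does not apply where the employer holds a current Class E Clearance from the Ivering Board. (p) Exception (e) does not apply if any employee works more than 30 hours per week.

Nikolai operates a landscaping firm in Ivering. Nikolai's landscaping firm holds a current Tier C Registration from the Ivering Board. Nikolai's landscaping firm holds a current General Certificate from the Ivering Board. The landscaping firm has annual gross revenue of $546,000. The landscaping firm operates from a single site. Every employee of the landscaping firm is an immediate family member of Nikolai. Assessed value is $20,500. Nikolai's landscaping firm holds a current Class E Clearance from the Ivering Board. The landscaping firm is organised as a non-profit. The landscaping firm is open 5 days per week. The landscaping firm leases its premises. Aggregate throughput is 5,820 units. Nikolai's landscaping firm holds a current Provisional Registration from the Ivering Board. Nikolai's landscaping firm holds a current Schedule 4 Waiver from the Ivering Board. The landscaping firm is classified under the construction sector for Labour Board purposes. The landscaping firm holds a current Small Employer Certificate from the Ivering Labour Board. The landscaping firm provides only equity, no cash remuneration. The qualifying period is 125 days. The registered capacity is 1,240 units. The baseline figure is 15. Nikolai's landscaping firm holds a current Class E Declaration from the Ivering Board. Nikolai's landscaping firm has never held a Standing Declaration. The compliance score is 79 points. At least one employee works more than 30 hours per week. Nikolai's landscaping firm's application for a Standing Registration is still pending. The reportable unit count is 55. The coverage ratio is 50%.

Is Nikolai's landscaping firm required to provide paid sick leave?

Exception (a) does not apply: the Standing Registration is not current.
Exception (b)'s conditions are all satisfied: a current Tier C Registration is held; every employee is an immediate family member; a current General Certificate is held. But applying paragraph (g): (g) is engaged — a current Class E Declaration is held. (b) is therefore removed.
Exception (c): remuneration is equity-only; aggregate throughput is 5,820 units, less than the 6,380 units limit; the compliance score is 79 points, under the 88 points limit — every condition holds. As to paragraphs (h)–(o): (h) would limit (c) — a current Schedule 4 Waiver is held — but (i) sets (h) aside: (i) operates against (h): the reportable unit count is 55, meeting the 48 threshold. (j) is engaged (the landscaping firm is classified under the construction sector), but is itself disapplied by (k): (k) operates against (j): the coverage ratio is 50%, under the 52% limit. (l) would limit (k) — assessed value is $20,500, below the $26,500 limit — but (m) sets (l) aside: (m) operates against (l): the registered capacity is 1,240 units, meeting the 1,200 units threshold. (n) would limit (m) — the qualifying period is 125 days, meeting the 120 days threshold — but (o) sets (n) aside: (o) is engaged — a current Class E Clearance is held. So (c) applies.
Exception (d) does not apply: no current Standing Declaration is held.
Exception (e) is satisfied on its face — annual gross revenue is $546,000, below the $598,000 limit; a current Small Employer Certificate is held; the employer operates from a single site. Turning to paragraph (p): (p) operates against (e): at least one employee exceeds 30 hours/week. (e) is therefore removed.

No — exception (c) applies; Nikolai's landscaping firm is not required to provide paid sick leave.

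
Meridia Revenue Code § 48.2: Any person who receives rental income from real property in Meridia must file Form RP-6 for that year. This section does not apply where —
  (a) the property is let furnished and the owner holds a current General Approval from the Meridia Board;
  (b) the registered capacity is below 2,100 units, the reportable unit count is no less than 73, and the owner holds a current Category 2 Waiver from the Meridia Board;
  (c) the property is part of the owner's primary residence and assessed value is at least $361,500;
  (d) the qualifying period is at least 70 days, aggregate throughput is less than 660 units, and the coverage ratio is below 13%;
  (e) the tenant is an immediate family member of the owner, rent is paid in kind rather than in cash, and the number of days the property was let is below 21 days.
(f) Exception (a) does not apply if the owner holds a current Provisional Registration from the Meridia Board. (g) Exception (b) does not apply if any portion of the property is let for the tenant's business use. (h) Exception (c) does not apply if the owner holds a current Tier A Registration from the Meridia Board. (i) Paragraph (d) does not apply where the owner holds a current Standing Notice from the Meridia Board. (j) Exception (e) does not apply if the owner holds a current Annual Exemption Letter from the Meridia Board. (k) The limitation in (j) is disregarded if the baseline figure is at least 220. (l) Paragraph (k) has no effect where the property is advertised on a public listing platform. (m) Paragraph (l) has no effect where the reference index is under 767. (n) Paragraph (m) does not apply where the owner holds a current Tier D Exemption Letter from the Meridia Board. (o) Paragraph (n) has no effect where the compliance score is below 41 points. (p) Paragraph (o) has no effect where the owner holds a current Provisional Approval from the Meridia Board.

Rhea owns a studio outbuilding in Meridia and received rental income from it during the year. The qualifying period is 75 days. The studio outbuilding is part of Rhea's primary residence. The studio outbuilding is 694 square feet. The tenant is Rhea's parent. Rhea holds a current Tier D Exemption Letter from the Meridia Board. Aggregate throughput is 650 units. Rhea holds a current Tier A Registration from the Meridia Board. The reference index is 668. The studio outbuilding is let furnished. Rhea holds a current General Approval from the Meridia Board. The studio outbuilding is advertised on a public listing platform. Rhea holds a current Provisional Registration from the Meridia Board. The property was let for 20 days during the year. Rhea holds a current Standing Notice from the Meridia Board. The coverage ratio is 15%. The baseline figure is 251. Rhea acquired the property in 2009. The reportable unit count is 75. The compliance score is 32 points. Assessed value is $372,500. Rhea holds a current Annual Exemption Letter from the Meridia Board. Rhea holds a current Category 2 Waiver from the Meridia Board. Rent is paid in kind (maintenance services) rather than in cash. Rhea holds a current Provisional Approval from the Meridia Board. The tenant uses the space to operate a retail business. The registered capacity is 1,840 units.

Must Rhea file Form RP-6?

Exception (a)'s conditions are all satisfied: the property is let furnished; a current General Approval is held. Turning to paragraph (f): (f) is engaged — a current Provisional Registration is held. (a) is therefore removed.
Exception (b)'s conditions are all satisfied: the registered capacity is 1,840 units, below the 2,100 units limit; the reportable unit count is 75, meeting the 73 threshold; a current Category 2 Waiver is held. However, paragraph (g) must be considered: (g) is engaged — the space is let for business use. Exception (b) does not apply.
Exception (c) is satisfied on its face — the studio outbuilding is part of the primary residence; assessed value is $372,500, meeting the $361,500 threshold. However, paragraph (h) must be considered: (h) operates against (c): a current Tier A Registration is held. So (c) is unavailable.
Exception (d) requires that the coverage ratio is below 13%; but the coverage ratio is 15%, not below 13%, so (d) is unavailable.
Exception (e) is satisfied on its face — the tenant is an immediate family member; rent is paid in kind; the number of days the property was let is 20 days, below the 21 days limit. But: (j) operates against (e): a current Annual Exemption Letter is held. (k) would limit (j) — the baseline figure is 251, meeting the 220 threshold — but (l) sets (k) aside: (l) operates against (k): the property is publicly advertised. (m) operates (the reference index is 668, under the 767 limit), but is overridden by (n): (n) operates — a current Tier D Exemption Letter is held. (o) would limit (n) — the compliance score is 32 points, below the 41 points limit — but (p) sets (o) aside: (p) is triggered — a current Provisional Approval is held. (e) is therefore removed.
None of the exceptions is available; § 48.2 applies in full.

Yes — Rhea must file Form RP-6.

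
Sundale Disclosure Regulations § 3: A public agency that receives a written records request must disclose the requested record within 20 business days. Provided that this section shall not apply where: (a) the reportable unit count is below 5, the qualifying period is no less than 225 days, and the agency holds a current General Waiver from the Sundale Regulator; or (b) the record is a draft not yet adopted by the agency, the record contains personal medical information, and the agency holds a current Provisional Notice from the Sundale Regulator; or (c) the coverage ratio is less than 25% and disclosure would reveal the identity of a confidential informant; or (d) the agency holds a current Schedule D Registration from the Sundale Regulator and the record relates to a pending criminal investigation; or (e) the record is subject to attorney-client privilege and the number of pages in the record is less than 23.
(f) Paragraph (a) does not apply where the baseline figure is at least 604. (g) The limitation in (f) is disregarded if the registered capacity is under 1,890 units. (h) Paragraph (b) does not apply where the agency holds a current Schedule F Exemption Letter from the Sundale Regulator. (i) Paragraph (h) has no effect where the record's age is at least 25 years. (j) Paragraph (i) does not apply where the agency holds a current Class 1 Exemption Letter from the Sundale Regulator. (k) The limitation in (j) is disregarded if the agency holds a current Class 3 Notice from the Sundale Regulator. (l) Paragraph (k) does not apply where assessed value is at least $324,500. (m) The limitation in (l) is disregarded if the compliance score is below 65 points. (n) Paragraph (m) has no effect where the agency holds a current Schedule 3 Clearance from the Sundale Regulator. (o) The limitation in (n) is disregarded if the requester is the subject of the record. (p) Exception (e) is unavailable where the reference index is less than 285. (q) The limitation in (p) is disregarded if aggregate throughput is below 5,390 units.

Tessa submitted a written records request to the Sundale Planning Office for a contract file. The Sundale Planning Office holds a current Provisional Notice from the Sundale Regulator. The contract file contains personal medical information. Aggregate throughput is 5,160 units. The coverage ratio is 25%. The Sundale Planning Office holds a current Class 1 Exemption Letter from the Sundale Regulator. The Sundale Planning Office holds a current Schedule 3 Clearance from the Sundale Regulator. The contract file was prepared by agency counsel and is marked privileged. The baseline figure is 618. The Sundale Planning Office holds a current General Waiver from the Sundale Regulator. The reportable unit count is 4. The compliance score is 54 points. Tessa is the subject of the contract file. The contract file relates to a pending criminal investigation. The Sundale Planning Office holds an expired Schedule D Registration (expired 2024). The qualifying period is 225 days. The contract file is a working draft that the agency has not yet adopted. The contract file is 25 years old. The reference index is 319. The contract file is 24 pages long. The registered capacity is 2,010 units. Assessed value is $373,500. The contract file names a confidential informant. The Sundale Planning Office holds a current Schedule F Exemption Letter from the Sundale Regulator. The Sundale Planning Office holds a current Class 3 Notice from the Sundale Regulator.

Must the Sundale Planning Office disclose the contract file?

Exception (a) is satisfied on its face — the reportable unit count is 4, below the 5 limit; the qualifying period is 225 days, meeting the 225 days threshold; a current General Waiver is held. But: (f) is triggered — the baseline figure is 618, meeting the 604 threshold. (g), which would lift (f), is inapplicable — the registered capacity is 2,010 units, not under 1,890 units. So (a) is unavailable.
All of (b)'s requirements are met (the contract file is an unadopted draft; the contract file contains personal medical information; a current Provisional Notice is held). As to paragraphs (h)–(o): (h) would limit (b) — a current Schedule F Exemption Letter is held — but (i) sets (h) aside: (i) operates against (h): the record's age is 25 years, meeting the 25 years threshold. (j) applies (a current Class 1 Exemption Letter is held), but yields to (k): (k) applies — a current Class 3 Notice is held. (l) is engaged (assessed value is $373,500, meeting the $324,500 threshold), but yields to (m): (m) operates against (l): the compliance score is 54 points, below the 65 points limit. (n) is triggered (a current Schedule 3 Clearance is held), but is displaced by (o): (o) is triggered — Tessa is the subject of the contract file. Exception (b) stands.
Exception (c) requires that the coverage ratio is less than 25%; but the coverage ratio is 25%, not less than 25%, so (c) is unavailable.
Exception (d) requires that the agency holds a current Schedule D Registration from the Sundale Regulator; but the Schedule D Registration is not current, so (d) is unavailable.
Exception (e) requires that the number of pages in the record is less than 23; but the number of pages in the record is 24, not less than 23, so (e) is unavailable.

No — exception (b) applies; the Sundale Planning Office is not required to disclose the contract file.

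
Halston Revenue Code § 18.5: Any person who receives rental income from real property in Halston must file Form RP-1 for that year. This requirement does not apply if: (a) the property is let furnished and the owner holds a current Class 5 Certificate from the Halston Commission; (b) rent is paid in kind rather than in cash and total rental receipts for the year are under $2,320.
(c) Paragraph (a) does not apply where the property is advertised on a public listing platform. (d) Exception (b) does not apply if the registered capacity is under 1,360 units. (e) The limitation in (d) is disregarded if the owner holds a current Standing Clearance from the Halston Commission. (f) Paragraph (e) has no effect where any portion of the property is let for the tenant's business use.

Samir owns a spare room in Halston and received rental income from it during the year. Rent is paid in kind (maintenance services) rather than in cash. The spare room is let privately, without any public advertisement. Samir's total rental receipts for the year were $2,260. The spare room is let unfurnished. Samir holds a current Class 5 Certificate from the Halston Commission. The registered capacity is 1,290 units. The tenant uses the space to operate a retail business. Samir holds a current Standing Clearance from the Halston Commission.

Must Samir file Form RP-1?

Yes — Samir must file Form RP-1.

Exception (a) does not apply: the property is let unfurnished.
Exception (b) is satisfied on its face — rent is paid in kind; total rental receipts for the year are $2,260, under the $2,320 limit. However, paragraphs (d)–(f) must be considered: (d) is triggered — the registered capacity is 1,290 units, under the 1,360 units limit. (e) would limit (d) — a current Standing Clearance is held — but (f) sets (e) aside: (f) applies — the space is let for business use. Exception (b) does not apply.
No exception applies. The general rule governs.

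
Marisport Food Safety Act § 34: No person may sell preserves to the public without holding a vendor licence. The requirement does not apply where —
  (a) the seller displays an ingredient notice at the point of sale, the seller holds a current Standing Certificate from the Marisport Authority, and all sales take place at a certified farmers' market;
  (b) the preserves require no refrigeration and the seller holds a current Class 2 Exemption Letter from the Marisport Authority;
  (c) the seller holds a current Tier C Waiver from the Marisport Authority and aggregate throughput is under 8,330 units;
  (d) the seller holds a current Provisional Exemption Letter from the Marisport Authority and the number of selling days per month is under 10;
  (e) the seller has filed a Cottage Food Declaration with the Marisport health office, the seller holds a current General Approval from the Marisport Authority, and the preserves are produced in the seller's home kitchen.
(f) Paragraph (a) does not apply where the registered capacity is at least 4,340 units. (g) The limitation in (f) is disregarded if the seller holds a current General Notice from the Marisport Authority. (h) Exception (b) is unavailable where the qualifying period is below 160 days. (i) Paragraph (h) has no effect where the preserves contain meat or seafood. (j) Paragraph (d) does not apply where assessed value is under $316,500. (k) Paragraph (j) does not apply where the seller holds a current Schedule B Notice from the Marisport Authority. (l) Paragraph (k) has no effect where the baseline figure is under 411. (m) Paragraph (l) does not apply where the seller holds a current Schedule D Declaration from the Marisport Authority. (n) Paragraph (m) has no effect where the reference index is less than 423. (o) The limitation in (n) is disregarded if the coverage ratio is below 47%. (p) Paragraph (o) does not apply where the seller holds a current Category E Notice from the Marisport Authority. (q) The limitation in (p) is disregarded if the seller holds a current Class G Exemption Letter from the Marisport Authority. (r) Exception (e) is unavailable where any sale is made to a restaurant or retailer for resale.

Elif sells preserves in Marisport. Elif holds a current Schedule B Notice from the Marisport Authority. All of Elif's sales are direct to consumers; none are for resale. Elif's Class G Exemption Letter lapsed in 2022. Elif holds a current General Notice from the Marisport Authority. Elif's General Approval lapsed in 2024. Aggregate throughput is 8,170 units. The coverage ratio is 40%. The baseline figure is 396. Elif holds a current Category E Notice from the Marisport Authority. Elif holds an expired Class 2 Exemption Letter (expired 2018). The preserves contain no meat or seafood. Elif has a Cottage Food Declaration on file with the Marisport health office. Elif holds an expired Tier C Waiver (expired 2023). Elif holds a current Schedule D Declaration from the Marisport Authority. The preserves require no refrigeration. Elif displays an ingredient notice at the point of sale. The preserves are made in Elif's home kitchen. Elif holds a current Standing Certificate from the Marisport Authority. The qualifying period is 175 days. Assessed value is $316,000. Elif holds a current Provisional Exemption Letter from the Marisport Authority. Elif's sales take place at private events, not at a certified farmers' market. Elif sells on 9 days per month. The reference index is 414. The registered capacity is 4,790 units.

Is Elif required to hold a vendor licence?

Yes — Elif must hold a vendor licence.

Exception (a) fails — sales are at private events, not a certified farmers' market.
Exception (b) requires that the seller holds a current Class 2 Exemption Letter from the Marisport Authority; but no current Class 2 Exemption Letter is held, so (b) is unavailable.
Exception (c) fails — the Tier C Waiver is not current.
Exception (d): a current Provisional Exemption Letter is held; the number of selling days per month is 9, under the 10 limit — every condition holds. But: (j) applies — assessed value is $316,000, under the $316,500 limit. (k) applies (a current Schedule B Notice is held), but is itself disapplied by (l): (l) is engaged — the baseline figure is 396, under the 411 limit. (m) would limit (l) — a current Schedule D Declaration is held — but (n) sets (m) aside: (n) is triggered — the reference index is 414, less than the 423 limit. (o) applies (the coverage ratio is 40%, below the 47% limit), but is itself disapplied by (p): (p) is triggered — a current Category E Notice is held. (q), which would lift (p), is inapplicable — no current Class G Exemption Letter is held. So (d) is unavailable.
Exception (e) does not apply: the General Approval is not current.
No exception displaces § 34.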